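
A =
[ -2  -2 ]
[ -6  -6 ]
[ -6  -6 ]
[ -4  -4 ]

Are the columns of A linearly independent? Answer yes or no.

Row reduce A to echelon form.
R2 ← R2 − (3)·R1: [0, 0]
R3 ← R3 − (3)·R1: [0, 0]
R4 ← R4 − (2)·R1: [0, 0]
1 pivot among 2 columns.
Only 1 < 2 pivot columns, so the columns are linearly dependent.

no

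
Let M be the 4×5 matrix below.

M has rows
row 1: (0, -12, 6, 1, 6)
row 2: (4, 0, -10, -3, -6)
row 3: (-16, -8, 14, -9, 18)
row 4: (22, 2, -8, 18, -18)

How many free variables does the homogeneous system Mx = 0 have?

2

Row reduce to echelon form.
Swap R1 ↔ R2
R3 ← R3 + (4)·R1: [0, -8, -26, -21, -6]
R4 ← R4 − (11/2)·R1: [0, 2, 47, 69/2, 15]
R3 ← R3 − (2/3)·R2: [0, 0, -30, -65/3, -10]
R4 ← R4 + (1/6)·R2: [0, 0, 48, 104/3, 16]
R4 ← R4 + (8/5)·R3: [0, 0, 0, 0, 0]
3 nonzero rows, so rank(M) = 3.
M has 5 columns; by rank–nullity, nullity = 5 − 3 = 2.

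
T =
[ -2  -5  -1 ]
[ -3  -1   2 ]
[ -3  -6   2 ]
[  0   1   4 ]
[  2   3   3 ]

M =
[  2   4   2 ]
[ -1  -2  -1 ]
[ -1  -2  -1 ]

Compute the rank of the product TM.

1

First compute TM:
[[  2,   4,   2],
 [ -7, -14,  -7],
 [ -2,  -4,  -2],
 [ -5, -10,  -5],
 [ -2,  -4,  -2]]
Now row reduce the product.
R2 ← R2 + (7/2)·R1: [0, 0, 0]
R3 ← R3 + R1: [0, 0, 0]
R4 ← R4 + (5/2)·R1: [0, 0, 0]
R5 ← R5 + R1: [0, 0, 0]
1 nonzero row, so rank(TM) = 1.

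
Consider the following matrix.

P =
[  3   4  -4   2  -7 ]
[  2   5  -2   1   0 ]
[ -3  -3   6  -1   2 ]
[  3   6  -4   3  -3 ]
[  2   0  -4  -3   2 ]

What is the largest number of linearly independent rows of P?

Row reduce to echelon form.
R2 ← R2 − (2/3)·R1: [0, 7/3, 2/3, -1/3, 14/3]
R3 ← R3 + R1: [0, 1, 2, 1, -5]
R4 ← R4 − R1: [0, 2, 0, 1, 4]
R5 ← R5 − (2/3)·R1: [0, -8/3, -4/3, -13/3, 20/3]
R3 ← R3 − (3/7)·R2: [0, 0, 12/7, 8/7, -7]
R4 ← R4 − (6/7)·R2: [0, 0, -4/7, 9/7, 0]
R5 ← R5 + (8/7)·R2: [0, 0, -4/7, -33/7, 12]
R4 ← R4 + (1/3)·R3: [0, 0, 0, 5/3, -7/3]
R5 ← R5 + (1/3)·R3: [0, 0, 0, -13/3, 29/3]
R5 ← R5 + (13/5)·R4: [0, 0, 0, 0, 18/5]
Echelon form has 5 nonzero rows, so rank(P) = 5.
The rank gives the maximum number of linearly independent rows: 5.

5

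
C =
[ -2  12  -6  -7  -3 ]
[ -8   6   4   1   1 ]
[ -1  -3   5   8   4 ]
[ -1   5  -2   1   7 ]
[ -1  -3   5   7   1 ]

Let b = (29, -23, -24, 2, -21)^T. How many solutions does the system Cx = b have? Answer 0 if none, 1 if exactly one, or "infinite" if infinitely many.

Row reduce the augmented matrix [C | b].
R2 ← R2 − (4)·R1: [0, -42, 28, 29, 13, -139]
R3 ← R3 − (1/2)·R1: [0, -9, 8, 23/2, 11/2, -77/2]
R4 ← R4 − (1/2)·R1: [0, -1, 1, 9/2, 17/2, -25/2]
R5 ← R5 − (1/2)·R1: [0, -9, 8, 21/2, 5/2, -71/2]
R3 ← R3 − (3/14)·R2: [0, 0, 2, 37/7, 19/7, -61/7]
R4 ← R4 − (1/42)·R2: [0, 0, 1/3, 80/21, 172/21, -193/21]
R5 ← R5 − (3/14)·R2: [0, 0, 2, 30/7, -2/7, -40/7]
R4 ← R4 − (1/6)·R3: [0, 0, 0, 41/14, 325/42, -325/42]
R5 ← R5 − R3: [0, 0, 0, -1, -3, 3]
R5 ← R5 + (14/41)·R4: [0, 0, 0, 0, -44/123, 44/123]
The echelon form has 5 nonzero rows, and every pivot lies in the first 5 columns, so rank(C) = rank([C|b]) = 5.
The system is consistent.
rank = 5 = number of unknowns, so the solution is unique.

1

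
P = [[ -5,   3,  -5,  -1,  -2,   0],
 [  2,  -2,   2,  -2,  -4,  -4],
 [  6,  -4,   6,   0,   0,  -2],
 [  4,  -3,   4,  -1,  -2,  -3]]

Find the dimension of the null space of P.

4

Row reduce to echelon form.
R2 ← R2 + (2/5)·R1: [0, -4/5, 0, -12/5, -24/5, -4]
R3 ← R3 + (6/5)·R1: [0, -2/5, 0, -6/5, -12/5, -2]
R4 ← R4 + (4/5)·R1: [0, -3/5, 0, -9/5, -18/5, -3]
R3 ← R3 − (1/2)·R2: [0, 0, 0, 0, 0, 0]
R4 ← R4 − (3/4)·R2: [0, 0, 0, 0, 0, 0]
2 nonzero rows, so rank(P) = 2.
P has 6 columns; by rank–nullity, nullity = 6 − 2 = 4.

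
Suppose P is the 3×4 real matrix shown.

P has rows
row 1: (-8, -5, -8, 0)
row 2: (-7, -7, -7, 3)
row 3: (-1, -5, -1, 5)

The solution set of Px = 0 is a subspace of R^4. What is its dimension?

Row reduce to echelon form.
R2 ← R2 − (7/8)·R1: [0, -21/8, 0, 3]
R3 ← R3 − (1/8)·R1: [0, -35/8, 0, 5]
R3 ← R3 − (5/3)·R2: [0, 0, 0, 0]
2 nonzero rows, so rank(P) = 2.
P has 4 columns; by rank–nullity, nullity = 4 − 2 = 2.

2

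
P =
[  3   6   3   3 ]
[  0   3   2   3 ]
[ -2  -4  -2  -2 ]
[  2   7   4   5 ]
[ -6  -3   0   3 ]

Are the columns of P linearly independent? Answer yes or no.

no

Row reduce P to echelon form.
R3 ← R3 + (2/3)·R1: [0, 0, 0, 0]
R4 ← R4 − (2/3)·R1: [0, 3, 2, 3]
R5 ← R5 + (2)·R1: [0, 9, 6, 9]
R4 ← R4 − R2: [0, 0, 0, 0]
R5 ← R5 − (3)·R2: [0, 0, 0, 0]
2 pivots among 4 columns.
Only 2 < 4 pivot columns, so the columns are linearly dependent.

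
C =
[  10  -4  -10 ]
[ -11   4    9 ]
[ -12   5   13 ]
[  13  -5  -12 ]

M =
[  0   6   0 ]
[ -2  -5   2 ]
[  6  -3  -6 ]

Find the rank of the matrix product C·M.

2

First compute CM:
[[-52, 110,  52],
 [ 46, -113, -46],
 [ 68, -136, -68],
 [-62, 139,  62]]
Now row reduce the product.
R2 ← R2 + (23/26)·R1: [0, -204/13, 0]
R3 ← R3 + (17/13)·R1: [0, 102/13, 0]
R4 ← R4 − (31/26)·R1: [0, 102/13, 0]
R3 ← R3 + (1/2)·R2: [0, 0, 0]
R4 ← R4 + (1/2)·R2: [0, 0, 0]
2 nonzero rows, so rank(CM) = 2.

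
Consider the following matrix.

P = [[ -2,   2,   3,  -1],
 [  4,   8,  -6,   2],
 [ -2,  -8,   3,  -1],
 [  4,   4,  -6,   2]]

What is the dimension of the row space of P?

2

Row reduce to echelon form.
R2 ← R2 + (2)·R1: [0, 12, 0, 0]
R3 ← R3 − R1: [0, -10, 0, 0]
R4 ← R4 + (2)·R1: [0, 8, 0, 0]
R3 ← R3 + (5/6)·R2: [0, 0, 0, 0]
R4 ← R4 − (2/3)·R2: [0, 0, 0, 0]
Echelon form has 2 nonzero rows, so rank(P) = 2.
The row space has dimension equal to the rank: 2.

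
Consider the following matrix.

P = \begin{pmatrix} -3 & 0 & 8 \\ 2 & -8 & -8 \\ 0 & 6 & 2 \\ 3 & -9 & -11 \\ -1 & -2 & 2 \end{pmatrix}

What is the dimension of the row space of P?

Row reduce to echelon form.
R2 ← R2 + (2/3)·R1: [0, -8, -8/3]
R4 ← R4 + R1: [0, -9, -3]
R5 ← R5 − (1/3)·R1: [0, -2, -2/3]
R3 ← R3 + (3/4)·R2: [0, 0, 0]
R4 ← R4 − (9/8)·R2: [0, 0, 0]
R5 ← R5 − (1/4)·R2: [0, 0, 0]
Echelon form has 2 nonzero rows, so rank(P) = 2.
The row space has dimension equal to the rank: 2.

2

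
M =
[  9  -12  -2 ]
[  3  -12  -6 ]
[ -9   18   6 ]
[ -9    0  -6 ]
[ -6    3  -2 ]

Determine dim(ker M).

Row reduce to echelon form.
R2 ← R2 − (1/3)·R1: [0, -8, -16/3]
R3 ← R3 + R1: [0, 6, 4]
R4 ← R4 + R1: [0, -12, -8]
R5 ← R5 + (2/3)·R1: [0, -5, -10/3]
R3 ← R3 + (3/4)·R2: [0, 0, 0]
R4 ← R4 − (3/2)·R2: [0, 0, 0]
R5 ← R5 − (5/8)·R2: [0, 0, 0]
2 nonzero rows, so rank(M) = 2.
M has 3 columns; by rank–nullity, nullity = 3 − 2 = 1.

1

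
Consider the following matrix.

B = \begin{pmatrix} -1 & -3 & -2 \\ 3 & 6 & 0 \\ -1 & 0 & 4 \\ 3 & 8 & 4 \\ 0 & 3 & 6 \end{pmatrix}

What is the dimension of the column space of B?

2

Row reduce to echelon form.
R2 ← R2 + (3)·R1: [0, -3, -6]
R3 ← R3 − R1: [0, 3, 6]
R4 ← R4 + (3)·R1: [0, -1, -2]
R3 ← R3 + R2: [0, 0, 0]
R4 ← R4 − (1/3)·R2: [0, 0, 0]
R5 ← R5 + R2: [0, 0, 0]
Echelon form has 2 nonzero rows, so rank(B) = 2.
The column space has dimension equal to the rank: 2.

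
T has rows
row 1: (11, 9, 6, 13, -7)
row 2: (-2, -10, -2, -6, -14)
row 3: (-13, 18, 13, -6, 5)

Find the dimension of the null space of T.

2

Row reduce to echelon form.
R2 ← R2 + (2/11)·R1: [0, -92/11, -10/11, -40/11, -168/11]
R3 ← R3 + (13/11)·R1: [0, 315/11, 221/11, 103/11, -36/11]
R3 ← R3 + (315/92)·R2: [0, 0, 781/46, -71/23, -1278/23]
3 nonzero rows, so rank(T) = 3.
T has 5 columns; by rank–nullity, nullity = 5 − 3 = 2.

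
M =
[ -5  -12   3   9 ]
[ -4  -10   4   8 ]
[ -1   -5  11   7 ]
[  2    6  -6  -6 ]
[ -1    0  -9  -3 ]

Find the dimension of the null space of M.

2

Row reduce to echelon form.
R2 ← R2 − (4/5)·R1: [0, -2/5, 8/5, 4/5]
R3 ← R3 − (1/5)·R1: [0, -13/5, 52/5, 26/5]
R4 ← R4 + (2/5)·R1: [0, 6/5, -24/5, -12/5]
R5 ← R5 − (1/5)·R1: [0, 12/5, -48/5, -24/5]
R3 ← R3 − (13/2)·R2: [0, 0, 0, 0]
R4 ← R4 + (3)·R2: [0, 0, 0, 0]
R5 ← R5 + (6)·R2: [0, 0, 0, 0]
2 nonzero rows, so rank(M) = 2.
M has 4 columns; by rank–nullity, nullity = 4 − 2 = 2.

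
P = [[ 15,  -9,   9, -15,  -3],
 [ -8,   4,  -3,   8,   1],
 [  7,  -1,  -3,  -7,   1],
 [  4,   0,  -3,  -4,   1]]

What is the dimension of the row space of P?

2

Row reduce to echelon form.
R2 ← R2 + (8/15)·R1: [0, -4/5, 9/5, 0, -3/5]
R3 ← R3 − (7/15)·R1: [0, 16/5, -36/5, 0, 12/5]
R4 ← R4 − (4/15)·R1: [0, 12/5, -27/5, 0, 9/5]
R3 ← R3 + (4)·R2: [0, 0, 0, 0, 0]
R4 ← R4 + (3)·R2: [0, 0, 0, 0, 0]
Echelon form has 2 nonzero rows, so rank(P) = 2.
The row space has dimension equal to the rank: 2.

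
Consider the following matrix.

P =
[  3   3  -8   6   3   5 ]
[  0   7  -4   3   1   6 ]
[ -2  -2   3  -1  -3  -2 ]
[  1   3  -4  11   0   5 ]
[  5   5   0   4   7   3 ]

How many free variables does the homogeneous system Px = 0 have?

1

Row reduce to echelon form.
R3 ← R3 + (2/3)·R1: [0, 0, -7/3, 3, -1, 4/3]
R4 ← R4 − (1/3)·R1: [0, 2, -4/3, 9, -1, 10/3]
R5 ← R5 − (5/3)·R1: [0, 0, 40/3, -6, 2, -16/3]
R4 ← R4 − (2/7)·R2: [0, 0, -4/21, 57/7, -9/7, 34/21]
R4 ← R4 − (4/49)·R3: [0, 0, 0, 387/49, -59/49, 74/49]
R5 ← R5 + (40/7)·R3: [0, 0, 0, 78/7, -26/7, 16/7]
R5 ← R5 − (182/129)·R4: [0, 0, 0, 0, -260/129, 20/129]
5 nonzero rows, so rank(P) = 5.
P has 6 columns; by rank–nullity, nullity = 6 − 5 = 1.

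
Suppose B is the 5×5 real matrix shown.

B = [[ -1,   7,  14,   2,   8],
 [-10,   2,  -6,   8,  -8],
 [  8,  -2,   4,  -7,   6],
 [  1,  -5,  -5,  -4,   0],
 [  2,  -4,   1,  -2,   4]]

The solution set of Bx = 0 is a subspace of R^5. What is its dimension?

Row reduce to echelon form.
R2 ← R2 − (10)·R1: [0, -68, -146, -12, -88]
R3 ← R3 + (8)·R1: [0, 54, 116, 9, 70]
R4 ← R4 + R1: [0, 2, 9, -2, 8]
R5 ← R5 + (2)·R1: [0, 10, 29, 2, 20]
R3 ← R3 + (27/34)·R2: [0, 0, 1/17, -9/17, 2/17]
R4 ← R4 + (1/34)·R2: [0, 0, 80/17, -40/17, 92/17]
R5 ← R5 + (5/34)·R2: [0, 0, 128/17, 4/17, 120/17]
R4 ← R4 − (80)·R3: [0, 0, 0, 40, -4]
R5 ← R5 − (128)·R3: [0, 0, 0, 68, -8]
R5 ← R5 − (17/10)·R4: [0, 0, 0, 0, -6/5]
5 nonzero rows, so rank(B) = 5.
B has 5 columns; by rank–nullity, nullity = 5 − 5 = 0.

0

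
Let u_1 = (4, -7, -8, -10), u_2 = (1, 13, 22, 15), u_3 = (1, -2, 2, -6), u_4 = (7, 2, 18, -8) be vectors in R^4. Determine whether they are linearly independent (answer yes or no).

Form the matrix with these vectors as rows and row reduce.
R2 ← R2 − (1/4)·R1: [0, 59/4, 24, 35/2]
R3 ← R3 − (1/4)·R1: [0, -1/4, 4, -7/2]
R4 ← R4 − (7/4)·R1: [0, 57/4, 32, 19/2]
R3 ← R3 + (1/59)·R2: [0, 0, 260/59, -189/59]
R4 ← R4 − (57/59)·R2: [0, 0, 520/59, -437/59]
R4 ← R4 − (2)·R3: [0, 0, 0, -1]
4 nonzero rows, so the 4 vectors span a space of dimension 4.
Since 4 = 4, the vectors are linearly independent.

yes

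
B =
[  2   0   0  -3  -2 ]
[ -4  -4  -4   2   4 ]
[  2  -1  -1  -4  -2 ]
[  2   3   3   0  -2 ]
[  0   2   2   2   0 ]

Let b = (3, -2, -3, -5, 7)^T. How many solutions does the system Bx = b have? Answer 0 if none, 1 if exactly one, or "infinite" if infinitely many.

Row reduce the augmented matrix [B | b].
R2 ← R2 + (2)·R1: [0, -4, -4, -4, 0, 4]
R3 ← R3 − R1: [0, -1, -1, -1, 0, -6]
R4 ← R4 − R1: [0, 3, 3, 3, 0, -8]
R3 ← R3 − (1/4)·R2: [0, 0, 0, 0, 0, -7]
R4 ← R4 + (3/4)·R2: [0, 0, 0, 0, 0, -5]
R5 ← R5 + (1/2)·R2: [0, 0, 0, 0, 0, 9]
R4 ← R4 − (5/7)·R3: [0, 0, 0, 0, 0, 0]
R5 ← R5 + (9/7)·R3: [0, 0, 0, 0, 0, 0]
The echelon form has 3 nonzero rows; the last pivot sits in the augmented column, so rank(B) = 2 but rank([B|b]) = 3.
Since the ranks differ, the system is inconsistent.
It has no solutions.

0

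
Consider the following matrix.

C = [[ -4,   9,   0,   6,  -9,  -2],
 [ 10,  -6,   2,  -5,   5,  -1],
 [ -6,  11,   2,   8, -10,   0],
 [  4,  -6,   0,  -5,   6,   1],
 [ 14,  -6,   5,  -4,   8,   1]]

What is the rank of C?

Row reduce to echelon form.
R2 ← R2 + (5/2)·R1: [0, 33/2, 2, 10, -35/2, -6]
R3 ← R3 − (3/2)·R1: [0, -5/2, 2, -1, 7/2, 3]
R4 ← R4 + R1: [0, 3, 0, 1, -3, -1]
R5 ← R5 + (7/2)·R1: [0, 51/2, 5, 17, -47/2, -6]
R3 ← R3 + (5/33)·R2: [0, 0, 76/33, 17/33, 28/33, 23/11]
R4 ← R4 − (2/11)·R2: [0, 0, -4/11, -9/11, 2/11, 1/11]
R5 ← R5 − (17/11)·R2: [0, 0, 21/11, 17/11, 39/11, 36/11]
R4 ← R4 + (3/19)·R3: [0, 0, 0, -14/19, 6/19, 8/19]
R5 ← R5 − (63/76)·R3: [0, 0, 0, 85/76, 54/19, 117/76]
R5 ← R5 + (85/56)·R4: [0, 0, 0, 0, 93/28, 61/28]
Echelon form has 5 nonzero rows, so rank(C) = 5.

5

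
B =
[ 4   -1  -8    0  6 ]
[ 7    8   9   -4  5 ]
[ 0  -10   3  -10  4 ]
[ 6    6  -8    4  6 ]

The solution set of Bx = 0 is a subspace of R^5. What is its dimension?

1

Row reduce to echelon form.
R2 ← R2 − (7/4)·R1: [0, 39/4, 23, -4, -11/2]
R4 ← R4 − (3/2)·R1: [0, 15/2, 4, 4, -3]
R3 ← R3 + (40/39)·R2: [0, 0, 1037/39, -550/39, -64/39]
R4 ← R4 − (10/13)·R2: [0, 0, -178/13, 92/13, 16/13]
R4 ← R4 + (534/1037)·R3: [0, 0, 0, -192/1037, 400/1037]
4 nonzero rows, so rank(B) = 4.
B has 5 columns; by rank–nullity, nullity = 5 − 4 = 1.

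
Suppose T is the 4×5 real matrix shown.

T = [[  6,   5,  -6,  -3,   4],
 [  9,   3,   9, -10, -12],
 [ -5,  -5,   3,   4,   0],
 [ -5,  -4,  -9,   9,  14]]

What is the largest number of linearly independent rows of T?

3

Row reduce to echelon form.
R2 ← R2 − (3/2)·R1: [0, -9/2, 18, -11/2, -18]
R3 ← R3 + (5/6)·R1: [0, -5/6, -2, 3/2, 10/3]
R4 ← R4 + (5/6)·R1: [0, 1/6, -14, 13/2, 52/3]
R3 ← R3 − (5/27)·R2: [0, 0, -16/3, 68/27, 20/3]
R4 ← R4 + (1/27)·R2: [0, 0, -40/3, 170/27, 50/3]
R4 ← R4 − (5/2)·R3: [0, 0, 0, 0, 0]
Echelon form has 3 nonzero rows, so rank(T) = 3.
The rank gives the maximum number of linearly independent rows: 3.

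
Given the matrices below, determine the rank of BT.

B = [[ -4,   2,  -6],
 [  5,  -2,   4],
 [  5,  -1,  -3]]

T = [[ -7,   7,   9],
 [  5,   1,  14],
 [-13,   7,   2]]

First compute BT:
[[116, -68, -20],
 [-97,  61,  25],
 [ -1,  13,  25]]
Now row reduce the product.
R2 ← R2 + (97/116)·R1: [0, 120/29, 240/29]
R3 ← R3 + (1/116)·R1: [0, 360/29, 720/29]
R3 ← R3 − (3)·R2: [0, 0, 0]
2 nonzero rows, so rank(BT) = 2.

2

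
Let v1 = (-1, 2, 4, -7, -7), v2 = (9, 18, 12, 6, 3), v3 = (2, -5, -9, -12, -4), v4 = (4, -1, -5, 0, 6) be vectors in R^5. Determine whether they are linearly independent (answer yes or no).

Form the matrix with these vectors as rows and row reduce.
R2 ← R2 + (9)·R1: [0, 36, 48, -57, -60]
R3 ← R3 + (2)·R1: [0, -1, -1, -26, -18]
R4 ← R4 + (4)·R1: [0, 7, 11, -28, -22]
R3 ← R3 + (1/36)·R2: [0, 0, 1/3, -331/12, -59/3]
R4 ← R4 − (7/36)·R2: [0, 0, 5/3, -203/12, -31/3]
R4 ← R4 − (5)·R3: [0, 0, 0, 121, 88]
4 nonzero rows, so the 4 vectors span a space of dimension 4.
Since 4 = 4, the vectors are linearly independent.

yes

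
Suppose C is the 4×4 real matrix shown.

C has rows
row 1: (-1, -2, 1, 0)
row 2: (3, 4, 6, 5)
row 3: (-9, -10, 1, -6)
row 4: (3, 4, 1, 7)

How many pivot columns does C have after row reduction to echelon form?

Row reduce to echelon form.
R2 ← R2 + (3)·R1: [0, -2, 9, 5]
R3 ← R3 − (9)·R1: [0, 8, -8, -6]
R4 ← R4 + (3)·R1: [0, -2, 4, 7]
R3 ← R3 + (4)·R2: [0, 0, 28, 14]
R4 ← R4 − R2: [0, 0, -5, 2]
R4 ← R4 + (5/28)·R3: [0, 0, 0, 9/2]
Echelon form has 4 nonzero rows, so rank(C) = 4.
Each nonzero row contributes one pivot column: 4 pivot columns.

4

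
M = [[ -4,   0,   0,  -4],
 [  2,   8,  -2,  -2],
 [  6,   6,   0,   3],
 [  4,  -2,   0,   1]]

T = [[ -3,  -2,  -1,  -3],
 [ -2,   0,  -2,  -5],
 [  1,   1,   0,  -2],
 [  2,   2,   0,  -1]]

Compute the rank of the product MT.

3

First compute MT:
[[  4,   0,   4,  16],
 [-28, -10, -18, -40],
 [-24,  -6, -18, -51],
 [ -6,  -6,   0,  -3]]
Now row reduce the product.
R2 ← R2 + (7)·R1: [0, -10, 10, 72]
R3 ← R3 + (6)·R1: [0, -6, 6, 45]
R4 ← R4 + (3/2)·R1: [0, -6, 6, 21]
R3 ← R3 − (3/5)·R2: [0, 0, 0, 9/5]
R4 ← R4 − (3/5)·R2: [0, 0, 0, -111/5]
R4 ← R4 + (37/3)·R3: [0, 0, 0, 0]
3 nonzero rows, so rank(MT) = 3.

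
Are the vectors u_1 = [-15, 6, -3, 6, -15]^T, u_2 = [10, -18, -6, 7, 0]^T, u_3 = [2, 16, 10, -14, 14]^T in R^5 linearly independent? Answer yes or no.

Form the matrix with these vectors as rows and row reduce.
R2 ← R2 + (2/3)·R1: [0, -14, -8, 11, -10]
R3 ← R3 + (2/15)·R1: [0, 84/5, 48/5, -66/5, 12]
R3 ← R3 + (6/5)·R2: [0, 0, 0, 0, 0]
2 nonzero rows, so the 3 vectors span a space of dimension 2.
Since 2 < 3, the vectors are linearly dependent.

no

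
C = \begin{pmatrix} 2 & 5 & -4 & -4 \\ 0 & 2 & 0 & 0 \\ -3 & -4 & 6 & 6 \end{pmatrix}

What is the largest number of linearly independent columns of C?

Row reduce to echelon form.
R3 ← R3 + (3/2)·R1: [0, 7/2, 0, 0]
R3 ← R3 − (7/4)·R2: [0, 0, 0, 0]
Echelon form has 2 nonzero rows, so rank(C) = 2.
The rank gives the maximum number of linearly independent columns: 2.

2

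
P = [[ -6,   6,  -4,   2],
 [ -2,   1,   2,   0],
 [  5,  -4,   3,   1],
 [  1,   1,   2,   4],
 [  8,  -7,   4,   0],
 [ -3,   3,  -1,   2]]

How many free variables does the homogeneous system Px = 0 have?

0

Row reduce to echelon form.
R2 ← R2 − (1/3)·R1: [0, -1, 10/3, -2/3]
R3 ← R3 + (5/6)·R1: [0, 1, -1/3, 8/3]
R4 ← R4 + (1/6)·R1: [0, 2, 4/3, 13/3]
R5 ← R5 + (4/3)·R1: [0, 1, -4/3, 8/3]
R6 ← R6 − (1/2)·R1: [0, 0, 1, 1]
R3 ← R3 + R2: [0, 0, 3, 2]
R4 ← R4 + (2)·R2: [0, 0, 8, 3]
R5 ← R5 + R2: [0, 0, 2, 2]
R4 ← R4 − (8/3)·R3: [0, 0, 0, -7/3]
R5 ← R5 − (2/3)·R3: [0, 0, 0, 2/3]
R6 ← R6 − (1/3)·R3: [0, 0, 0, 1/3]
R5 ← R5 + (2/7)·R4: [0, 0, 0, 0]
R6 ← R6 + (1/7)·R4: [0, 0, 0, 0]
4 nonzero rows, so rank(P) = 4.
P has 4 columns; by rank–nullity, nullity = 4 − 4 = 0.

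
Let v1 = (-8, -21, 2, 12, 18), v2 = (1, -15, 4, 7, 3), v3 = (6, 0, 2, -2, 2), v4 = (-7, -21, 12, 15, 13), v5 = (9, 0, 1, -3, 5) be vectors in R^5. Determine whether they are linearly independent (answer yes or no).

Form the matrix with these vectors as rows and row reduce.
R2 ← R2 + (1/8)·R1: [0, -141/8, 17/4, 17/2, 21/4]
R3 ← R3 + (3/4)·R1: [0, -63/4, 7/2, 7, 31/2]
R4 ← R4 − (7/8)·R1: [0, -21/8, 41/4, 9/2, -11/4]
R5 ← R5 + (9/8)·R1: [0, -189/8, 13/4, 21/2, 101/4]
R3 ← R3 − (42/47)·R2: [0, 0, -14/47, -28/47, 508/47]
R4 ← R4 − (7/47)·R2: [0, 0, 452/47, 152/47, -166/47]
R5 ← R5 − (63/47)·R2: [0, 0, -115/47, -42/47, 856/47]
R4 ← R4 + (226/7)·R3: [0, 0, 0, -16, 2418/7]
R5 ← R5 − (115/14)·R3: [0, 0, 0, 4, -494/7]
R5 ← R5 + (1/4)·R4: [0, 0, 0, 0, 221/14]
5 nonzero rows, so the 5 vectors span a space of dimension 5.
Since 5 = 5, the vectors are linearly independent.

yes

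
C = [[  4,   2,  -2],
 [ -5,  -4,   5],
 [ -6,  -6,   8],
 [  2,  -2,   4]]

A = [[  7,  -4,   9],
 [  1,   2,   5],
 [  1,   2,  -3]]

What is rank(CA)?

First compute CA:
[[ 28, -16,  52],
 [-34,  22, -80],
 [-40,  28, -108],
 [ 16,  -4,  -4]]
Now row reduce the product.
R2 ← R2 + (17/14)·R1: [0, 18/7, -118/7]
R3 ← R3 + (10/7)·R1: [0, 36/7, -236/7]
R4 ← R4 − (4/7)·R1: [0, 36/7, -236/7]
R3 ← R3 − (2)·R2: [0, 0, 0]
R4 ← R4 − (2)·R2: [0, 0, 0]
2 nonzero rows, so rank(CA) = 2.

2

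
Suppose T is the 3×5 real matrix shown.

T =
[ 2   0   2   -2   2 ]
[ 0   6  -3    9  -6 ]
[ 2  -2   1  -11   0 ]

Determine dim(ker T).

2

Row reduce to echelon form.
R3 ← R3 − R1: [0, -2, -1, -9, -2]
R3 ← R3 + (1/3)·R2: [0, 0, -2, -6, -4]
3 nonzero rows, so rank(T) = 3.
T has 5 columns; by rank–nullity, nullity = 5 − 3 = 2.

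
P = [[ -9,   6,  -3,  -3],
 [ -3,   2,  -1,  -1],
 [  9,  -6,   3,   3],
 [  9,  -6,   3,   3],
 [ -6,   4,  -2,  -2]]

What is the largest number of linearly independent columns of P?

Row reduce to echelon form.
R2 ← R2 − (1/3)·R1: [0, 0, 0, 0]
R3 ← R3 + R1: [0, 0, 0, 0]
R4 ← R4 + R1: [0, 0, 0, 0]
R5 ← R5 − (2/3)·R1: [0, 0, 0, 0]
Echelon form has 1 nonzero row, so rank(P) = 1.
The rank gives the maximum number of linearly independent columns: 1.

1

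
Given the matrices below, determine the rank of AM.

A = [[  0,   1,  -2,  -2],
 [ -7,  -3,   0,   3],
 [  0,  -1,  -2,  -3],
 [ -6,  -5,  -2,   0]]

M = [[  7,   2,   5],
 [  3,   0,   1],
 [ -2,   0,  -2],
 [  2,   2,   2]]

First compute AM:
[[  3,  -4,   1],
 [-52,  -8, -32],
 [ -5,  -6,  -3],
 [-53, -12, -31]]
Now row reduce the product.
R2 ← R2 + (52/3)·R1: [0, -232/3, -44/3]
R3 ← R3 + (5/3)·R1: [0, -38/3, -4/3]
R4 ← R4 + (53/3)·R1: [0, -248/3, -40/3]
R3 ← R3 − (19/116)·R2: [0, 0, 31/29]
R4 ← R4 − (31/29)·R2: [0, 0, 68/29]
R4 ← R4 − (68/31)·R3: [0, 0, 0]
3 nonzero rows, so rank(AM) = 3.

3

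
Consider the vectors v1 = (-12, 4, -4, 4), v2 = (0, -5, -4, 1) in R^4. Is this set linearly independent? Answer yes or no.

yes

Form the matrix with these vectors as rows and row reduce.
2 nonzero rows, so the 2 vectors span a space of dimension 2.
Since 2 = 2, the vectors are linearly independent.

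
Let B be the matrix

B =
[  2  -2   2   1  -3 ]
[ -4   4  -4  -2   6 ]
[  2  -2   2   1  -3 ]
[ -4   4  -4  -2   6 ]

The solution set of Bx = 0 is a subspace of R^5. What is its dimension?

Row reduce to echelon form.
R2 ← R2 + (2)·R1: [0, 0, 0, 0, 0]
R3 ← R3 − R1: [0, 0, 0, 0, 0]
R4 ← R4 + (2)·R1: [0, 0, 0, 0, 0]
1 nonzero row, so rank(B) = 1.
B has 5 columns; by rank–nullity, nullity = 5 − 1 = 4.

4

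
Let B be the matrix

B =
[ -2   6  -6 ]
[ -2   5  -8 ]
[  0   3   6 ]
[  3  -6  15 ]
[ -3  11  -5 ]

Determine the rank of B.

Row reduce to echelon form.
R2 ← R2 − R1: [0, -1, -2]
R4 ← R4 + (3/2)·R1: [0, 3, 6]
R5 ← R5 − (3/2)·R1: [0, 2, 4]
R3 ← R3 + (3)·R2: [0, 0, 0]
R4 ← R4 + (3)·R2: [0, 0, 0]
R5 ← R5 + (2)·R2: [0, 0, 0]
Echelon form has 2 nonzero rows, so rank(B) = 2.

2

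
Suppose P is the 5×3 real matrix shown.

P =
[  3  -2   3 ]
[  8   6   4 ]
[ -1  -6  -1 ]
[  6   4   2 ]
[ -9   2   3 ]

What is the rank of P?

Row reduce to echelon form.
R2 ← R2 − (8/3)·R1: [0, 34/3, -4]
R3 ← R3 + (1/3)·R1: [0, -20/3, 0]
R4 ← R4 − (2)·R1: [0, 8, -4]
R5 ← R5 + (3)·R1: [0, -4, 12]
R3 ← R3 + (10/17)·R2: [0, 0, -40/17]
R4 ← R4 − (12/17)·R2: [0, 0, -20/17]
R5 ← R5 + (6/17)·R2: [0, 0, 180/17]
R4 ← R4 − (1/2)·R3: [0, 0, 0]
R5 ← R5 + (9/2)·R3: [0, 0, 0]
Echelon form has 3 nonzero rows, so rank(P) = 3.

3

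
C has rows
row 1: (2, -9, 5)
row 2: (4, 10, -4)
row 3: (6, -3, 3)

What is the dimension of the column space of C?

2

Row reduce to echelon form.
R2 ← R2 − (2)·R1: [0, 28, -14]
R3 ← R3 − (3)·R1: [0, 24, -12]
R3 ← R3 − (6/7)·R2: [0, 0, 0]
Echelon form has 2 nonzero rows, so rank(C) = 2.
The column space has dimension equal to the rank: 2.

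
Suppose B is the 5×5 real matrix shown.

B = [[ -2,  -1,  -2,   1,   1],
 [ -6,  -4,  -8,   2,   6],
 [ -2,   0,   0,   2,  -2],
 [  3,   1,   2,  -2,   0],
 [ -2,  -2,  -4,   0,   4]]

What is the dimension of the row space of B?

Row reduce to echelon form.
R2 ← R2 − (3)·R1: [0, -1, -2, -1, 3]
R3 ← R3 − R1: [0, 1, 2, 1, -3]
R4 ← R4 + (3/2)·R1: [0, -1/2, -1, -1/2, 3/2]
R5 ← R5 − R1: [0, -1, -2, -1, 3]
R3 ← R3 + R2: [0, 0, 0, 0, 0]
R4 ← R4 − (1/2)·R2: [0, 0, 0, 0, 0]
R5 ← R5 − R2: [0, 0, 0, 0, 0]
Echelon form has 2 nonzero rows, so rank(B) = 2.
The row space has dimension equal to the rank: 2.

2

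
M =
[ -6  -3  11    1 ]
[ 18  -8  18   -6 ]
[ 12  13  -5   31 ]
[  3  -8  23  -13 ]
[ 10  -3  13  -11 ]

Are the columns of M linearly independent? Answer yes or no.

Row reduce M to echelon form.
R2 ← R2 + (3)·R1: [0, -17, 51, -3]
R3 ← R3 + (2)·R1: [0, 7, 17, 33]
R4 ← R4 + (1/2)·R1: [0, -19/2, 57/2, -25/2]
R5 ← R5 + (5/3)·R1: [0, -8, 94/3, -28/3]
R3 ← R3 + (7/17)·R2: [0, 0, 38, 540/17]
R4 ← R4 − (19/34)·R2: [0, 0, 0, -184/17]
R5 ← R5 − (8/17)·R2: [0, 0, 22/3, -404/51]
R5 ← R5 − (11/57)·R3: [0, 0, 0, -13616/969]
R5 ← R5 − (74/57)·R4: [0, 0, 0, 0]
4 pivots among 4 columns.
Every column is a pivot column, so the columns are linearly independent.

yes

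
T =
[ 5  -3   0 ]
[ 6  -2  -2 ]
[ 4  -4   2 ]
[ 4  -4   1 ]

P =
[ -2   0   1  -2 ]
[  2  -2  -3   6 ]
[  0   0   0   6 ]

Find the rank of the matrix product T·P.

3

First compute TP:
[[-16,   6,  14, -28],
 [-16,   4,  12, -36],
 [-16,   8,  16, -20],
 [-16,   8,  16, -26]]
Now row reduce the product.
R2 ← R2 − R1: [0, -2, -2, -8]
R3 ← R3 − R1: [0, 2, 2, 8]
R4 ← R4 − R1: [0, 2, 2, 2]
R3 ← R3 + R2: [0, 0, 0, 0]
R4 ← R4 + R2: [0, 0, 0, -6]
Swap R3 ↔ R4
3 nonzero rows, so rank(TP) = 3.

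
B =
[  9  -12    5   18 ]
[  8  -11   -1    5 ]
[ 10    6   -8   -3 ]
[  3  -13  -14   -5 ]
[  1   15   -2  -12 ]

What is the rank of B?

Row reduce to echelon form.
R2 ← R2 − (8/9)·R1: [0, -1/3, -49/9, -11]
R3 ← R3 − (10/9)·R1: [0, 58/3, -122/9, -23]
R4 ← R4 − (1/3)·R1: [0, -9, -47/3, -11]
R5 ← R5 − (1/9)·R1: [0, 49/3, -23/9, -14]
R3 ← R3 + (58)·R2: [0, 0, -988/3, -661]
R4 ← R4 − (27)·R2: [0, 0, 394/3, 286]
R5 ← R5 + (49)·R2: [0, 0, -808/3, -553]
R4 ← R4 + (197/494)·R3: [0, 0, 0, 11067/494]
R5 ← R5 − (202/247)·R3: [0, 0, 0, -3069/247]
R5 ← R5 + (66/119)·R4: [0, 0, 0, 0]
Echelon form has 4 nonzero rows, so rank(B) = 4.

4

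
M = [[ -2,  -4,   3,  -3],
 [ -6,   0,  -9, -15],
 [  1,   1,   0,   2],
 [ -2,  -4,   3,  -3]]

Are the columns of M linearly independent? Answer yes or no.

no

Row reduce M to echelon form.
R2 ← R2 − (3)·R1: [0, 12, -18, -6]
R3 ← R3 + (1/2)·R1: [0, -1, 3/2, 1/2]
R4 ← R4 − R1: [0, 0, 0, 0]
R3 ← R3 + (1/12)·R2: [0, 0, 0, 0]
2 pivots among 4 columns.
Only 2 < 4 pivot columns, so the columns are linearly dependent.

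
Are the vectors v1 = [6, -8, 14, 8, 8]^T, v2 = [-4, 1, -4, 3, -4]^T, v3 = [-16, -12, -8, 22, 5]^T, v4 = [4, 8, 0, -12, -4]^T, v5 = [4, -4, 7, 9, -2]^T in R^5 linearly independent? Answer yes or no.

no

Form the matrix with these vectors as rows and row reduce.
R2 ← R2 + (2/3)·R1: [0, -13/3, 16/3, 25/3, 4/3]
R3 ← R3 + (8/3)·R1: [0, -100/3, 88/3, 130/3, 79/3]
R4 ← R4 − (2/3)·R1: [0, 40/3, -28/3, -52/3, -28/3]
R5 ← R5 − (2/3)·R1: [0, 4/3, -7/3, 11/3, -22/3]
R3 ← R3 − (100/13)·R2: [0, 0, -152/13, -270/13, 209/13]
R4 ← R4 + (40/13)·R2: [0, 0, 92/13, 108/13, -68/13]
R5 ← R5 + (4/13)·R2: [0, 0, -9/13, 81/13, -90/13]
R4 ← R4 + (23/38)·R3: [0, 0, 0, -81/19, 9/2]
R5 ← R5 − (9/152)·R3: [0, 0, 0, 567/76, -63/8]
R5 ← R5 + (7/4)·R4: [0, 0, 0, 0, 0]
4 nonzero rows, so the 5 vectors span a space of dimension 4.
Since 4 < 5, the vectors are linearly dependent.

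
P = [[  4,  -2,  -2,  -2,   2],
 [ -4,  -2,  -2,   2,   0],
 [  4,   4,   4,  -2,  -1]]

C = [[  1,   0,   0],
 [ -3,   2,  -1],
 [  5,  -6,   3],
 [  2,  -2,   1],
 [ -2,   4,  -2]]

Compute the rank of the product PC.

First compute PC:
[[ -8,  20, -10],
 [ -4,   4,  -2],
 [ 10, -16,   8]]
Now row reduce the product.
R2 ← R2 − (1/2)·R1: [0, -6, 3]
R3 ← R3 + (5/4)·R1: [0, 9, -9/2]
R3 ← R3 + (3/2)·R2: [0, 0, 0]
2 nonzero rows, so rank(PC) = 2.

2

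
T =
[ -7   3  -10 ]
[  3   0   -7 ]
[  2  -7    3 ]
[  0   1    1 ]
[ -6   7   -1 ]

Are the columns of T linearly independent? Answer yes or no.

Row reduce T to echelon form.
R2 ← R2 + (3/7)·R1: [0, 9/7, -79/7]
R3 ← R3 + (2/7)·R1: [0, -43/7, 1/7]
R5 ← R5 − (6/7)·R1: [0, 31/7, 53/7]
R3 ← R3 + (43/9)·R2: [0, 0, -484/9]
R4 ← R4 − (7/9)·R2: [0, 0, 88/9]
R5 ← R5 − (31/9)·R2: [0, 0, 418/9]
R4 ← R4 + (2/11)·R3: [0, 0, 0]
R5 ← R5 + (19/22)·R3: [0, 0, 0]
3 pivots among 3 columns.
Every column is a pivot column, so the columns are linearly independent.

yes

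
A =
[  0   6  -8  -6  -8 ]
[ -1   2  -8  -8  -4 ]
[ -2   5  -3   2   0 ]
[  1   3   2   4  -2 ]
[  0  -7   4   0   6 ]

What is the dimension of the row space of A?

4

Row reduce to echelon form.
Swap R1 ↔ R2
R3 ← R3 − (2)·R1: [0, 1, 13, 18, 8]
R4 ← R4 + R1: [0, 5, -6, -4, -6]
R3 ← R3 − (1/6)·R2: [0, 0, 43/3, 19, 28/3]
R4 ← R4 − (5/6)·R2: [0, 0, 2/3, 1, 2/3]
R5 ← R5 + (7/6)·R2: [0, 0, -16/3, -7, -10/3]
R4 ← R4 − (2/43)·R3: [0, 0, 0, 5/43, 10/43]
R5 ← R5 + (16/43)·R3: [0, 0, 0, 3/43, 6/43]
R5 ← R5 − (3/5)·R4: [0, 0, 0, 0, 0]
Echelon form has 4 nonzero rows, so rank(A) = 4.
The row space has dimension equal to the rank: 4.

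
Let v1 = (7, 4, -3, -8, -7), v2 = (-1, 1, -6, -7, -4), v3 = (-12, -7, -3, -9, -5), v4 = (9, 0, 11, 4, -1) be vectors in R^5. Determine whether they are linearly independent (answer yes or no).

yes

Form the matrix with these vectors as rows and row reduce.
R2 ← R2 + (1/7)·R1: [0, 11/7, -45/7, -57/7, -5]
R3 ← R3 + (12/7)·R1: [0, -1/7, -57/7, -159/7, -17]
R4 ← R4 − (9/7)·R1: [0, -36/7, 104/7, 100/7, 8]
R3 ← R3 + (1/11)·R2: [0, 0, -96/11, -258/11, -192/11]
R4 ← R4 + (36/11)·R2: [0, 0, -68/11, -136/11, -92/11]
R4 ← R4 − (17/24)·R3: [0, 0, 0, 17/4, 4]
4 nonzero rows, so the 4 vectors span a space of dimension 4.
Since 4 = 4, the vectors are linearly independent.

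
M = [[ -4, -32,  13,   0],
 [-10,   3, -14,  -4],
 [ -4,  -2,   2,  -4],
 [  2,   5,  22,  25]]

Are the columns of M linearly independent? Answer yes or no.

Row reduce M to echelon form.
R2 ← R2 − (5/2)·R1: [0, 83, -93/2, -4]
R3 ← R3 − R1: [0, 30, -11, -4]
R4 ← R4 + (1/2)·R1: [0, -11, 57/2, 25]
R3 ← R3 − (30/83)·R2: [0, 0, 482/83, -212/83]
R4 ← R4 + (11/83)·R2: [0, 0, 1854/83, 2031/83]
R4 ← R4 − (927/241)·R3: [0, 0, 0, 8265/241]
4 pivots among 4 columns.
Every column is a pivot column, so the columns are linearly independent.

yes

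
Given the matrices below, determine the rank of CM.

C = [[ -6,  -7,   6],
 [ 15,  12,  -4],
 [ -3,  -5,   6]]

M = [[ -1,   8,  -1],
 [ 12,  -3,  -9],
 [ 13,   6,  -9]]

2

First compute CM:
[[  0,   9,  15],
 [ 77,  60, -87],
 [ 21,  27,  -6]]
Now row reduce the product.
Swap R1 ↔ R2
R3 ← R3 − (3/11)·R1: [0, 117/11, 195/11]
R3 ← R3 − (13/11)·R2: [0, 0, 0]
2 nonzero rows, so rank(CM) = 2.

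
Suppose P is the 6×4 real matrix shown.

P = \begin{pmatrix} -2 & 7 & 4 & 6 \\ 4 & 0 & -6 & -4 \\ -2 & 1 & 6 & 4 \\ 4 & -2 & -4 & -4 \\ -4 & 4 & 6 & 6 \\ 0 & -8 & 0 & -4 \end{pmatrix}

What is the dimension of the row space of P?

Row reduce to echelon form.
R2 ← R2 + (2)·R1: [0, 14, 2, 8]
R3 ← R3 − R1: [0, -6, 2, -2]
R4 ← R4 + (2)·R1: [0, 12, 4, 8]
R5 ← R5 − (2)·R1: [0, -10, -2, -6]
R3 ← R3 + (3/7)·R2: [0, 0, 20/7, 10/7]
R4 ← R4 − (6/7)·R2: [0, 0, 16/7, 8/7]
R5 ← R5 + (5/7)·R2: [0, 0, -4/7, -2/7]
R6 ← R6 + (4/7)·R2: [0, 0, 8/7, 4/7]
R4 ← R4 − (4/5)·R3: [0, 0, 0, 0]
R5 ← R5 + (1/5)·R3: [0, 0, 0, 0]
R6 ← R6 − (2/5)·R3: [0, 0, 0, 0]
Echelon form has 3 nonzero rows, so rank(P) = 3.
The row space has dimension equal to the rank: 3.

3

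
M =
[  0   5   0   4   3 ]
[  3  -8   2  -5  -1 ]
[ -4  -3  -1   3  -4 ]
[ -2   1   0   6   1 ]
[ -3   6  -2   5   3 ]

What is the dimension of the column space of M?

Row reduce to echelon form.
Swap R1 ↔ R2
R3 ← R3 + (4/3)·R1: [0, -41/3, 5/3, -11/3, -16/3]
R4 ← R4 + (2/3)·R1: [0, -13/3, 4/3, 8/3, 1/3]
R5 ← R5 + R1: [0, -2, 0, 0, 2]
R3 ← R3 + (41/15)·R2: [0, 0, 5/3, 109/15, 43/15]
R4 ← R4 + (13/15)·R2: [0, 0, 4/3, 92/15, 44/15]
R5 ← R5 + (2/5)·R2: [0, 0, 0, 8/5, 16/5]
R4 ← R4 − (4/5)·R3: [0, 0, 0, 8/25, 16/25]
R5 ← R5 − (5)·R4: [0, 0, 0, 0, 0]
Echelon form has 4 nonzero rows, so rank(M) = 4.
The column space has dimension equal to the rank: 4.

4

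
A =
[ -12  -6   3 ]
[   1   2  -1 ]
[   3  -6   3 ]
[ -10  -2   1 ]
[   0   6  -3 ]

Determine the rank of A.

2

Row reduce to echelon form.
R2 ← R2 + (1/12)·R1: [0, 3/2, -3/4]
R3 ← R3 + (1/4)·R1: [0, -15/2, 15/4]
R4 ← R4 − (5/6)·R1: [0, 3, -3/2]
R3 ← R3 + (5)·R2: [0, 0, 0]
R4 ← R4 − (2)·R2: [0, 0, 0]
R5 ← R5 − (4)·R2: [0, 0, 0]
Echelon form has 2 nonzero rows, so rank(A) = 2.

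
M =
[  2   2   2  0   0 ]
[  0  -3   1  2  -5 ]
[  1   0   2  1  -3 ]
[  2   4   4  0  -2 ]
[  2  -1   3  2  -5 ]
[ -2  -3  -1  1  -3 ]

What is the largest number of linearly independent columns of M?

Row reduce to echelon form.
R3 ← R3 − (1/2)·R1: [0, -1, 1, 1, -3]
R4 ← R4 − R1: [0, 2, 2, 0, -2]
R5 ← R5 − R1: [0, -3, 1, 2, -5]
R6 ← R6 + R1: [0, -1, 1, 1, -3]
R3 ← R3 − (1/3)·R2: [0, 0, 2/3, 1/3, -4/3]
R4 ← R4 + (2/3)·R2: [0, 0, 8/3, 4/3, -16/3]
R5 ← R5 − R2: [0, 0, 0, 0, 0]
R6 ← R6 − (1/3)·R2: [0, 0, 2/3, 1/3, -4/3]
R4 ← R4 − (4)·R3: [0, 0, 0, 0, 0]
R6 ← R6 − R3: [0, 0, 0, 0, 0]
Echelon form has 3 nonzero rows, so rank(M) = 3.
The rank gives the maximum number of linearly independent columns: 3.

3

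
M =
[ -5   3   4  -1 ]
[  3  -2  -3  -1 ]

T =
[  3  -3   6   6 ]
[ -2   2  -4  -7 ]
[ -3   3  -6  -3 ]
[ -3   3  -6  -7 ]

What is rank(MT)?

First compute MT:
[[-30,  30, -60, -56],
 [ 25, -25,  50,  48]]
Now row reduce the product.
R2 ← R2 + (5/6)·R1: [0, 0, 0, 4/3]
2 nonzero rows, so rank(MT) = 2.

2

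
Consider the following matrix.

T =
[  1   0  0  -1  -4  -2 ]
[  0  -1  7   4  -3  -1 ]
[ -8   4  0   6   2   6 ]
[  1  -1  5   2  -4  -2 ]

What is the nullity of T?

Row reduce to echelon form.
R3 ← R3 + (8)·R1: [0, 4, 0, -2, -30, -10]
R4 ← R4 − R1: [0, -1, 5, 3, 0, 0]
R3 ← R3 + (4)·R2: [0, 0, 28, 14, -42, -14]
R4 ← R4 − R2: [0, 0, -2, -1, 3, 1]
R4 ← R4 + (1/14)·R3: [0, 0, 0, 0, 0, 0]
3 nonzero rows, so rank(T) = 3.
T has 6 columns; by rank–nullity, nullity = 6 − 3 = 3.

3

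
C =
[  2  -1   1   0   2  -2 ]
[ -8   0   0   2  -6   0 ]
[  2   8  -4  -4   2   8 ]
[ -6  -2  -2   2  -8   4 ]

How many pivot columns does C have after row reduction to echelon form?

Row reduce to echelon form.
R2 ← R2 + (4)·R1: [0, -4, 4, 2, 2, -8]
R3 ← R3 − R1: [0, 9, -5, -4, 0, 10]
R4 ← R4 + (3)·R1: [0, -5, 1, 2, -2, -2]
R3 ← R3 + (9/4)·R2: [0, 0, 4, 1/2, 9/2, -8]
R4 ← R4 − (5/4)·R2: [0, 0, -4, -1/2, -9/2, 8]
R4 ← R4 + R3: [0, 0, 0, 0, 0, 0]
Echelon form has 3 nonzero rows, so rank(C) = 3.
Each nonzero row contributes one pivot column: 3 pivot columns.

3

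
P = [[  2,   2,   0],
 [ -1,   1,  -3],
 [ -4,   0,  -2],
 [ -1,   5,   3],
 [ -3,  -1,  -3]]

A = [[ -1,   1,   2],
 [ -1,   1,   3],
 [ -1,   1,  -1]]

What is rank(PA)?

2

First compute PA:
[[ -4,   4,  10],
 [  3,  -3,   4],
 [  6,  -6,  -6],
 [ -7,   7,  10],
 [  7,  -7,  -6]]
Now row reduce the product.
R2 ← R2 + (3/4)·R1: [0, 0, 23/2]
R3 ← R3 + (3/2)·R1: [0, 0, 9]
R4 ← R4 − (7/4)·R1: [0, 0, -15/2]
R5 ← R5 + (7/4)·R1: [0, 0, 23/2]
R3 ← R3 − (18/23)·R2: [0, 0, 0]
R4 ← R4 + (15/23)·R2: [0, 0, 0]
R5 ← R5 − R2: [0, 0, 0]
2 nonzero rows, so rank(PA) = 2.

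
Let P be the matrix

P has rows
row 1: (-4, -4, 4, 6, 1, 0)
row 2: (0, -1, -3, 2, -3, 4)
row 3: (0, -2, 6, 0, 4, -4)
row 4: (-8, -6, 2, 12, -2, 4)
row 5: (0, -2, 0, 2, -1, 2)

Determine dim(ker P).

Row reduce to echelon form.
R4 ← R4 − (2)·R1: [0, 2, -6, 0, -4, 4]
R3 ← R3 − (2)·R2: [0, 0, 12, -4, 10, -12]
R4 ← R4 + (2)·R2: [0, 0, -12, 4, -10, 12]
R5 ← R5 − (2)·R2: [0, 0, 6, -2, 5, -6]
R4 ← R4 + R3: [0, 0, 0, 0, 0, 0]
R5 ← R5 − (1/2)·R3: [0, 0, 0, 0, 0, 0]
3 nonzero rows, so rank(P) = 3.
P has 6 columns; by rank–nullity, nullity = 6 − 3 = 3.

3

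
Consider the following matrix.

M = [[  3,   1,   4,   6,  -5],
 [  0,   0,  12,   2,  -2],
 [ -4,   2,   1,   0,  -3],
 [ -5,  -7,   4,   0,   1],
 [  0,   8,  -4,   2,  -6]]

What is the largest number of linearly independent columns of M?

4

Row reduce to echelon form.
R3 ← R3 + (4/3)·R1: [0, 10/3, 19/3, 8, -29/3]
R4 ← R4 + (5/3)·R1: [0, -16/3, 32/3, 10, -22/3]
Swap R2 ↔ R3
R4 ← R4 + (8/5)·R2: [0, 0, 104/5, 114/5, -114/5]
R5 ← R5 − (12/5)·R2: [0, 0, -96/5, -86/5, 86/5]
R4 ← R4 − (26/15)·R3: [0, 0, 0, 58/3, -58/3]
R5 ← R5 + (8/5)·R3: [0, 0, 0, -14, 14]
R5 ← R5 + (21/29)·R4: [0, 0, 0, 0, 0]
Echelon form has 4 nonzero rows, so rank(M) = 4.
The rank gives the maximum number of linearly independent columns: 4.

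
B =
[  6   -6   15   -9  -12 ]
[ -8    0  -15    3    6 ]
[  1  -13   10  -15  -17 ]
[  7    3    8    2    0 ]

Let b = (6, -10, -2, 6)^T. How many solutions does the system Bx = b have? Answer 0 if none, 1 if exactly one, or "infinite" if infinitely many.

infinite

Row reduce the augmented matrix [B | b].
R2 ← R2 + (4/3)·R1: [0, -8, 5, -9, -10, -2]
R3 ← R3 − (1/6)·R1: [0, -12, 15/2, -27/2, -15, -3]
R4 ← R4 − (7/6)·R1: [0, 10, -19/2, 25/2, 14, -1]
R3 ← R3 − (3/2)·R2: [0, 0, 0, 0, 0, 0]
R4 ← R4 + (5/4)·R2: [0, 0, -13/4, 5/4, 3/2, -7/2]
Swap R3 ↔ R4
The echelon form has 3 nonzero rows, and every pivot lies in the first 5 columns, so rank(B) = rank([B|b]) = 3.
The system is consistent.
rank = 3 < 5 unknowns, so there are infinitely many solutions.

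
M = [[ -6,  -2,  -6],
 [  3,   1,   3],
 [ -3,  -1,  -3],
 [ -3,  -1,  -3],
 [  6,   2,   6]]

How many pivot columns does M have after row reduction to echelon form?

1

Row reduce to echelon form.
R2 ← R2 + (1/2)·R1: [0, 0, 0]
R3 ← R3 − (1/2)·R1: [0, 0, 0]
R4 ← R4 − (1/2)·R1: [0, 0, 0]
R5 ← R5 + R1: [0, 0, 0]
Echelon form has 1 nonzero row, so rank(M) = 1.
Each nonzero row contributes one pivot column: 1 pivot columns.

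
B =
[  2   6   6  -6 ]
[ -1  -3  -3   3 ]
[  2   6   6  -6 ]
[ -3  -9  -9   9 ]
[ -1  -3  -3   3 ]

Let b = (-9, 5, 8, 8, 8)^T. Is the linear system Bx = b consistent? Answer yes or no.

no

Row reduce the augmented matrix [B | b].
R2 ← R2 + (1/2)·R1: [0, 0, 0, 0, 1/2]
R3 ← R3 − R1: [0, 0, 0, 0, 17]
R4 ← R4 + (3/2)·R1: [0, 0, 0, 0, -11/2]
R5 ← R5 + (1/2)·R1: [0, 0, 0, 0, 7/2]
R3 ← R3 − (34)·R2: [0, 0, 0, 0, 0]
R4 ← R4 + (11)·R2: [0, 0, 0, 0, 0]
R5 ← R5 − (7)·R2: [0, 0, 0, 0, 0]
The echelon form has 2 nonzero rows; the last pivot sits in the augmented column, so rank(B) = 1 but rank([B|b]) = 2.
Since the ranks differ, the system is inconsistent.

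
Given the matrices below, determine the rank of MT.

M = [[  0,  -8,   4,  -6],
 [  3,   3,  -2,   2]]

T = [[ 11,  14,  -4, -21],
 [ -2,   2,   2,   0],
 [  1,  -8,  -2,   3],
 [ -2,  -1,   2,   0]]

2

First compute MT:
[[ 32, -42, -36,  12],
 [ 21,  62,   2, -69]]
Now row reduce the product.
R2 ← R2 − (21/32)·R1: [0, 1433/16, 205/8, -615/8]
2 nonzero rows, so rank(MT) = 2.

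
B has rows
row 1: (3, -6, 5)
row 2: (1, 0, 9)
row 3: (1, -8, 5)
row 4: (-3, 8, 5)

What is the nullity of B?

0

Row reduce to echelon form.
R2 ← R2 − (1/3)·R1: [0, 2, 22/3]
R3 ← R3 − (1/3)·R1: [0, -6, 10/3]
R4 ← R4 + R1: [0, 2, 10]
R3 ← R3 + (3)·R2: [0, 0, 76/3]
R4 ← R4 − R2: [0, 0, 8/3]
R4 ← R4 − (2/19)·R3: [0, 0, 0]
3 nonzero rows, so rank(B) = 3.
B has 3 columns; by rank–nullity, nullity = 3 − 3 = 0.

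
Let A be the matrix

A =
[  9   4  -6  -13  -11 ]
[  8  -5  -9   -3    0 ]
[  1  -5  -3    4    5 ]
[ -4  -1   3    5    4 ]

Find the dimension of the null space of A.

Row reduce to echelon form.
R2 ← R2 − (8/9)·R1: [0, -77/9, -11/3, 77/9, 88/9]
R3 ← R3 − (1/9)·R1: [0, -49/9, -7/3, 49/9, 56/9]
R4 ← R4 + (4/9)·R1: [0, 7/9, 1/3, -7/9, -8/9]
R3 ← R3 − (7/11)·R2: [0, 0, 0, 0, 0]
R4 ← R4 + (1/11)·R2: [0, 0, 0, 0, 0]
2 nonzero rows, so rank(A) = 2.
A has 5 columns; by rank–nullity, nullity = 5 − 2 = 3.

3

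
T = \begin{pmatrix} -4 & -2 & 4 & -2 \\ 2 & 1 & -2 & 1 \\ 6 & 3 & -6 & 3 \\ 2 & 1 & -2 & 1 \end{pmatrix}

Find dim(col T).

1

Row reduce to echelon form.
R2 ← R2 + (1/2)·R1: [0, 0, 0, 0]
R3 ← R3 + (3/2)·R1: [0, 0, 0, 0]
R4 ← R4 + (1/2)·R1: [0, 0, 0, 0]
Echelon form has 1 nonzero row, so rank(T) = 1.
The column space has dimension equal to the rank: 1.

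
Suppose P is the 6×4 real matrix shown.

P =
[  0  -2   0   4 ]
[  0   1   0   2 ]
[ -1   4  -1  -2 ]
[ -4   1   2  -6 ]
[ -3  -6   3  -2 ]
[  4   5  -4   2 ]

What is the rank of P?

4

Row reduce to echelon form.
Swap R1 ↔ R3
R4 ← R4 − (4)·R1: [0, -15, 6, 2]
R5 ← R5 − (3)·R1: [0, -18, 6, 4]
R6 ← R6 + (4)·R1: [0, 21, -8, -6]
R3 ← R3 + (2)·R2: [0, 0, 0, 8]
R4 ← R4 + (15)·R2: [0, 0, 6, 32]
R5 ← R5 + (18)·R2: [0, 0, 6, 40]
R6 ← R6 − (21)·R2: [0, 0, -8, -48]
Swap R3 ↔ R4
R5 ← R5 − R3: [0, 0, 0, 8]
R6 ← R6 + (4/3)·R3: [0, 0, 0, -16/3]
R5 ← R5 − R4: [0, 0, 0, 0]
R6 ← R6 + (2/3)·R4: [0, 0, 0, 0]
Echelon form has 4 nonzero rows, so rank(P) = 4.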